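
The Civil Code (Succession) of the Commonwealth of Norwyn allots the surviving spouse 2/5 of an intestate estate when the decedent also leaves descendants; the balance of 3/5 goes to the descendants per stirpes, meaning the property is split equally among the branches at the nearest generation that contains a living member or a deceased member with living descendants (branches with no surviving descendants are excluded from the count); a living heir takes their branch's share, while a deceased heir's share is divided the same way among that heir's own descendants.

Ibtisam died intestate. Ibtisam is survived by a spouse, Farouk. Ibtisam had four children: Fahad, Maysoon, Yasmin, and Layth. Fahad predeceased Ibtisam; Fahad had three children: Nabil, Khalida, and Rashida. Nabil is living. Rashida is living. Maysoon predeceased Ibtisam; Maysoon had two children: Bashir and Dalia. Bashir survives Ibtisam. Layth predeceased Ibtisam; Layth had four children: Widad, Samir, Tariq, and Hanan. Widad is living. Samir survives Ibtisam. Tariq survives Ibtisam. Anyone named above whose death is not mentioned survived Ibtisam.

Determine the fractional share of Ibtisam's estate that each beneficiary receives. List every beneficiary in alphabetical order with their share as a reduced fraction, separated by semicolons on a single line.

Farouk, as surviving spouse, takes 2/5.
The remaining 3/5 passes to Ibtisam's descendants per stirpes.
The 3/5 is divided into 4 equal shares of 3/20 among Fahad, Maysoon, Yasmin, Layth.
Fahad predeceased; the 3/20 allotted to Fahad's branch passes to Fahad's issue by representation.
The 3/20 is divided into 3 equal shares of 1/20 among Nabil, Khalida, Rashida.
Nabil is living and takes 1/20.
Khalida is living and takes 1/20.
Rashida is living and takes 1/20.
Maysoon predeceased; the 3/20 allotted to Maysoon's branch passes to Maysoon's issue by representation.
The 3/20 is divided into 2 equal shares of 3/40 among Bashir, Dalia.
Bashir is living and takes 3/40.
Dalia is living and takes 3/40.
Yasmin is living and takes 3/20.
Layth predeceased; the 3/20 allotted to Layth's branch passes to Layth's issue by representation.
The 3/20 is divided into 4 equal shares of 3/80 among Widad, Samir, Tariq, Hanan.
Widad is living and takes 3/80.
Samir is living and takes 3/80.
Tariq is living and takes 3/80.
Hanan is living and takes 3/80.

Bashir 3/40; Dalia 3/40; Farouk 2/5; Hanan 3/80; Khalida 1/20; Nabil 1/20; Rashida 1/20; Samir 3/80; Tariq 3/80; Widad 3/80; Yasmin 3/20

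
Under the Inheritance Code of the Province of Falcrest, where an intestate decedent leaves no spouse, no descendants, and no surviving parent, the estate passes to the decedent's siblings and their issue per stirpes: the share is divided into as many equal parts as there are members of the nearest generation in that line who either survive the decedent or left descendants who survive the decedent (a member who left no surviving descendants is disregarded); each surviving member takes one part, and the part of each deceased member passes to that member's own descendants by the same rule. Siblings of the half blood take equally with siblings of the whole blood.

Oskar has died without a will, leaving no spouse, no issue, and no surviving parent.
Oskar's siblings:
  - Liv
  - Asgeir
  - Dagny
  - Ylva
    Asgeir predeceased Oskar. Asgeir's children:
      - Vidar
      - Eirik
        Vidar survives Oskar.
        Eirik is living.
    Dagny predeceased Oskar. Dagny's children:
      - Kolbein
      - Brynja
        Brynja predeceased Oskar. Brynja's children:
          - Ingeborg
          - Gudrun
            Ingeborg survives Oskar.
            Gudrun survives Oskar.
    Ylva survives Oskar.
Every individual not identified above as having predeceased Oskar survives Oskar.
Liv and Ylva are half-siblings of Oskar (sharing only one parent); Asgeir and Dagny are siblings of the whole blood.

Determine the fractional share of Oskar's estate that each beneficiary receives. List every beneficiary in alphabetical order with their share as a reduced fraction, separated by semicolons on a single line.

No spouse, descendants, or parent survives, so the estate passes to Oskar's siblings per stirpes.
Half-blood and whole-blood siblings take equally under the stated rule.
The estate is divided into 4 equal shares of 1/4 among Liv, Asgeir, Dagny, Ylva.
Liv is living and takes 1/4.
Asgeir predeceased; the 1/4 allotted to Asgeir's branch passes to Asgeir's issue by representation.
The 1/4 is divided into 2 equal shares of 1/8 among Vidar, Eirik.
Vidar is living and takes 1/8.
Eirik is living and takes 1/8.
Dagny predeceased; the 1/4 allotted to Dagny's branch passes to Dagny's issue by representation.
The 1/4 is divided into 2 equal shares of 1/8 among Kolbein, Brynja.
Kolbein is living and takes 1/8.
Brynja predeceased; the 1/8 allotted to Brynja's branch passes to Brynja's issue by representation.
The 1/8 is divided into 2 equal shares of 1/16 among Ingeborg, Gudrun.
Ingeborg is living and takes 1/16.
Gudrun is living and takes 1/16.
Ylva is living and takes 1/4.

Eirik 1/8; Gudrun 1/16; Ingeborg 1/16; Kolbein 1/8; Liv 1/4; Vidar 1/8; Ylva 1/4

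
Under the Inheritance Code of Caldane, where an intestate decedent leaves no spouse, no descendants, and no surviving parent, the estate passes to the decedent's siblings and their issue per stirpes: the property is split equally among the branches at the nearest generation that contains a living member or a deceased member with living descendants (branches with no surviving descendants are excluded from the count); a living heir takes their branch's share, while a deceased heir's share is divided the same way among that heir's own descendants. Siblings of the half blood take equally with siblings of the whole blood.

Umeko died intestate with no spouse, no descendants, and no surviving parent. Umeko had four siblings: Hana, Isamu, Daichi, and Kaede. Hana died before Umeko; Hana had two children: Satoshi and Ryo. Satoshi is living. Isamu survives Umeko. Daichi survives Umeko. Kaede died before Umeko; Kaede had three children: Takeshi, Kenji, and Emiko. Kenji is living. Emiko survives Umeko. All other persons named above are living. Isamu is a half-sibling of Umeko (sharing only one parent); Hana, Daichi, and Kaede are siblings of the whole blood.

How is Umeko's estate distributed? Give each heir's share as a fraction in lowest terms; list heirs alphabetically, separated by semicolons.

No spouse, descendants, or parent survives, so the estate passes to Umeko's siblings per stirpes.
Half-blood and whole-blood siblings take equally under the stated rule.
The estate is divided into 4 equal shares of 1/4 among Hana, Isamu, Daichi, Kaede.
Hana predeceased; the 1/4 allotted to Hana's branch passes to Hana's issue by representation.
The 1/4 is divided into 2 equal shares of 1/8 among Satoshi, Ryo.
Satoshi is living and takes 1/8.
Ryo is living and takes 1/8.
Isamu is living and takes 1/4.
Daichi is living and takes 1/4.
Kaede predeceased; the 1/4 allotted to Kaede's branch passes to Kaede's issue by representation.
The 1/4 is divided into 3 equal shares of 1/12 among Takeshi, Kenji, Emiko.
Takeshi is living and takes 1/12.
Kenji is living and takes 1/12.
Emiko is living and takes 1/12.

Daichi 1/4; Emiko 1/12; Isamu 1/4; Kenji 1/12; Ryo 1/8; Satoshi 1/8; Takeshi 1/12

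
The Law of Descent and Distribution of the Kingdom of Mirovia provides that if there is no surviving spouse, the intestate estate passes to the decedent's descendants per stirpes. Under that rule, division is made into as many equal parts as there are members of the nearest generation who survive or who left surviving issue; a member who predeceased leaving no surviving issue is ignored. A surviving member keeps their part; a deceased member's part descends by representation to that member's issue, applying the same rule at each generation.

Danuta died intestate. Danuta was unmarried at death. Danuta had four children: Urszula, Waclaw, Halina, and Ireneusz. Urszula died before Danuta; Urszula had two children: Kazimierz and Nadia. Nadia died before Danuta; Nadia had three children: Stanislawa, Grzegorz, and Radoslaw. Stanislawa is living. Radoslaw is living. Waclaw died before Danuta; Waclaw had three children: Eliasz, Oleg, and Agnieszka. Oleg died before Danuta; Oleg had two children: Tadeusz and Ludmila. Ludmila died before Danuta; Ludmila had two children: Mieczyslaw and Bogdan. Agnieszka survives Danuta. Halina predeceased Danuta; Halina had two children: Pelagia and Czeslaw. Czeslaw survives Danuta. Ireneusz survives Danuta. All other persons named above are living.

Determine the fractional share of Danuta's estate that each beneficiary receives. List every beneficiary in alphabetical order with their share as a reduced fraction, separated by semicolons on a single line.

There is no surviving spouse, so the entire estate passes to Danuta's descendants per stirpes.
The estate is divided into 4 equal shares of 1/4 among Urszula, Waclaw, Halina, Ireneusz.
Urszula predeceased; the 1/4 allotted to Urszula's branch passes to Urszula's issue by representation.
The 1/4 is divided into 2 equal shares of 1/8 among Kazimierz, Nadia.
Kazimierz is living and takes 1/8.
Nadia predeceased; the 1/8 allotted to Nadia's branch passes to Nadia's issue by representation.
The 1/8 is divided into 3 equal shares of 1/24 among Stanislawa, Grzegorz, Radoslaw.
Stanislawa is living and takes 1/24.
Grzegorz is living and takes 1/24.
Radoslaw is living and takes 1/24.
Waclaw predeceased; the 1/4 allotted to Waclaw's branch passes to Waclaw's issue by representation.
The 1/4 is divided into 3 equal shares of 1/12 among Eliasz, Oleg, Agnieszka.
Eliasz is living and takes 1/12.
Oleg predeceased; the 1/12 allotted to Oleg's branch passes to Oleg's issue by representation.
The 1/12 is divided into 2 equal shares of 1/24 among Tadeusz, Ludmila.
Tadeusz is living and takes 1/24.
Ludmila predeceased; the 1/24 allotted to Ludmila's branch passes to Ludmila's issue by representation.
The 1/24 is divided into 2 equal shares of 1/48 among Mieczyslaw, Bogdan.
Mieczyslaw is living and takes 1/48.
Bogdan is living and takes 1/48.
Agnieszka is living and takes 1/12.
Halina predeceased; the 1/4 allotted to Halina's branch passes to Halina's issue by representation.
The 1/4 is divided into 2 equal shares of 1/8 among Pelagia, Czeslaw.
Pelagia is living and takes 1/8.
Czeslaw is living and takes 1/8.
Ireneusz is living and takes 1/4.

Agnieszka 1/12; Bogdan 1/48; Czeslaw 1/8; Eliasz 1/12; Grzegorz 1/24; Ireneusz 1/4; Kazimierz 1/8; Mieczyslaw 1/48; Pelagia 1/8; Radoslaw 1/24; Stanislawa 1/24; Tadeusz 1/24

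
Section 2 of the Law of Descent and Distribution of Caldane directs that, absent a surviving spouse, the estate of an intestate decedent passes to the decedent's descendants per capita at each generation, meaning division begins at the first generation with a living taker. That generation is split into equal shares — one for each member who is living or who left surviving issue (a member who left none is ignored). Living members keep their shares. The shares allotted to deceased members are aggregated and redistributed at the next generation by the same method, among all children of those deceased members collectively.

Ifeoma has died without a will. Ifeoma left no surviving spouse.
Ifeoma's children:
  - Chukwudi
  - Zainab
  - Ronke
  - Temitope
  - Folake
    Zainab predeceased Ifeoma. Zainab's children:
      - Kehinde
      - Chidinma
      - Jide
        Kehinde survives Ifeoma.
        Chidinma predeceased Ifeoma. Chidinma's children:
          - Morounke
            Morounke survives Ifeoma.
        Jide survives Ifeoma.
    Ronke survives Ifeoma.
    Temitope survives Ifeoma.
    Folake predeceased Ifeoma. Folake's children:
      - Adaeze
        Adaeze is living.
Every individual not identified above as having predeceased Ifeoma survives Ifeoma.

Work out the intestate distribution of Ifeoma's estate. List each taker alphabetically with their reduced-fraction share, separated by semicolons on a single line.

Adaeze 1/10; Chukwudi 1/5; Jide 1/10; Kehinde 1/10; Morounke 1/10; Ronke 1/5; Temitope 1/5

There is no surviving spouse, so the entire estate passes to Ifeoma's descendants per capita at each generation.
At generation 1 (Chukwudi, Zainab, Ronke, Temitope, Folake) there are 5 shares of (1)/5 = 1/5 each.
Living: Chukwudi, Ronke, and Temitope — each takes 1/5.
Deceased: Zainab and Folake. Their combined 2/5 is pooled and carried to generation 2.
At generation 2 (Kehinde, Chidinma, Jide, Adaeze) there are 4 shares of (2/5)/4 = 1/10 each.
Living: Kehinde, Jide, and Adaeze — each takes 1/10.
Deceased: Chidinma. That 1/10 share is carried to generation 3.
At generation 3 (Morounke) there are 1 shares of (1/10)/1 = 1/10 each.
Living: Morounke — each takes 1/10.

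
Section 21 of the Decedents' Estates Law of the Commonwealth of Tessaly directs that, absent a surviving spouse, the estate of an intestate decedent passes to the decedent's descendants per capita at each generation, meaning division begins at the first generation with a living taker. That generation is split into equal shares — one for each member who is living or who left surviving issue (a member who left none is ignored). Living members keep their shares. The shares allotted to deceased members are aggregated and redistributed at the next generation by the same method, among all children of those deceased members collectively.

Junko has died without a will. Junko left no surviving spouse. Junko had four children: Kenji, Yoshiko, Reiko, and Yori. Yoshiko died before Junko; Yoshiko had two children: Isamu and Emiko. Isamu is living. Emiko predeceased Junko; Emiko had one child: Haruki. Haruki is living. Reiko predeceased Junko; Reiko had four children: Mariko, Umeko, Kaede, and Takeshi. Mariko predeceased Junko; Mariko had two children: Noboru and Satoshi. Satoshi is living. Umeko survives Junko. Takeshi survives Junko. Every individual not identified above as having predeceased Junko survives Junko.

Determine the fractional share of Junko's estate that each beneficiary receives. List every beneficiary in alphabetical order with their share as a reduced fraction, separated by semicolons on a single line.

There is no surviving spouse, so the entire estate passes to Junko's descendants per capita at each generation.
At generation 1 (Kenji, Yoshiko, Reiko, Yori) there are 4 shares of (1)/4 = 1/4 each.
Living: Kenji and Yori — each takes 1/4.
Deceased: Yoshiko and Reiko. Their combined 1/2 is pooled and carried to generation 2.
At generation 2 (Isamu, Emiko, Mariko, Umeko, Kaede, Takeshi) there are 6 shares of (1/2)/6 = 1/12 each.
Living: Isamu, Umeko, Kaede, and Takeshi — each takes 1/12.
Deceased: Emiko and Mariko. Their combined 1/6 is pooled and carried to generation 3.
At generation 3 (Haruki, Noboru, Satoshi) there are 3 shares of (1/6)/3 = 1/18 each.
Living: Haruki, Noboru, and Satoshi — each takes 1/18.

Haruki 1/18; Isamu 1/12; Kaede 1/12; Kenji 1/4; Noboru 1/18; Satoshi 1/18; Takeshi 1/12; Umeko 1/12; Yori 1/4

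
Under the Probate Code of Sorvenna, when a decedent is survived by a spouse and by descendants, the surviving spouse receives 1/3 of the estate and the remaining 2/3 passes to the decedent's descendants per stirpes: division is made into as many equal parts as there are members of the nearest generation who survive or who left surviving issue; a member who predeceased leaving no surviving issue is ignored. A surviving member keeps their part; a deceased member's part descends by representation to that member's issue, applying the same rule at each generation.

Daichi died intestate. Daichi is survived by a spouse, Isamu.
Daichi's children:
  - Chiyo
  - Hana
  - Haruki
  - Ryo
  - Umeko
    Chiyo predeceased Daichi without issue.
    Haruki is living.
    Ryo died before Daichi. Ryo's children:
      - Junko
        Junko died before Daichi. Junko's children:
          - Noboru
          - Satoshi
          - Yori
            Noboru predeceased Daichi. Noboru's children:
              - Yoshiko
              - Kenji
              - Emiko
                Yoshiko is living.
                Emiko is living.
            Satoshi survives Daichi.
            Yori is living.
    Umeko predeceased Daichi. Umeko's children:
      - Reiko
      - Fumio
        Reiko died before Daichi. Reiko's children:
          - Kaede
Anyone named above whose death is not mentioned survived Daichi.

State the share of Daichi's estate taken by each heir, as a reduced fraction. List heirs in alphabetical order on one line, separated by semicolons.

Emiko 1/54; Fumio 1/12; Hana 1/6; Haruki 1/6; Isamu 1/3; Kaede 1/12; Kenji 1/54; Satoshi 1/18; Yori 1/18; Yoshiko 1/54

Isamu, as surviving spouse, takes 1/3.
The remaining 2/3 passes to Daichi's descendants per stirpes.
Chiyo left no surviving issue, so that branch lapses and is disregarded.
The 2/3 is divided into 4 equal shares of 1/6 among Hana, Haruki, Ryo, Umeko.
Hana is living and takes 1/6.
Haruki is living and takes 1/6.
Ryo predeceased; the 1/6 allotted to Ryo's branch passes to Ryo's issue by representation.
Junko's line is the sole branch at this level, so the full 1/6 passes to Junko's issue by representation.
The 1/6 is divided into 3 equal shares of 1/18 among Noboru, Satoshi, Yori.
Noboru predeceased; the 1/18 allotted to Noboru's branch passes to Noboru's issue by representation.
The 1/18 is divided into 3 equal shares of 1/54 among Yoshiko, Kenji, Emiko.
Yoshiko is living and takes 1/54.
Kenji is living and takes 1/54.
Emiko is living and takes 1/54.
Satoshi is living and takes 1/18.
Yori is living and takes 1/18.
Umeko predeceased; the 1/6 allotted to Umeko's branch passes to Umeko's issue by representation.
The 1/6 is divided into 2 equal shares of 1/12 among Reiko, Fumio.
Reiko predeceased; the 1/12 allotted to Reiko's branch passes to Reiko's issue by representation.
Kaede is the sole taker at this level and receives the full 1/12.
Fumio is living and takes 1/12.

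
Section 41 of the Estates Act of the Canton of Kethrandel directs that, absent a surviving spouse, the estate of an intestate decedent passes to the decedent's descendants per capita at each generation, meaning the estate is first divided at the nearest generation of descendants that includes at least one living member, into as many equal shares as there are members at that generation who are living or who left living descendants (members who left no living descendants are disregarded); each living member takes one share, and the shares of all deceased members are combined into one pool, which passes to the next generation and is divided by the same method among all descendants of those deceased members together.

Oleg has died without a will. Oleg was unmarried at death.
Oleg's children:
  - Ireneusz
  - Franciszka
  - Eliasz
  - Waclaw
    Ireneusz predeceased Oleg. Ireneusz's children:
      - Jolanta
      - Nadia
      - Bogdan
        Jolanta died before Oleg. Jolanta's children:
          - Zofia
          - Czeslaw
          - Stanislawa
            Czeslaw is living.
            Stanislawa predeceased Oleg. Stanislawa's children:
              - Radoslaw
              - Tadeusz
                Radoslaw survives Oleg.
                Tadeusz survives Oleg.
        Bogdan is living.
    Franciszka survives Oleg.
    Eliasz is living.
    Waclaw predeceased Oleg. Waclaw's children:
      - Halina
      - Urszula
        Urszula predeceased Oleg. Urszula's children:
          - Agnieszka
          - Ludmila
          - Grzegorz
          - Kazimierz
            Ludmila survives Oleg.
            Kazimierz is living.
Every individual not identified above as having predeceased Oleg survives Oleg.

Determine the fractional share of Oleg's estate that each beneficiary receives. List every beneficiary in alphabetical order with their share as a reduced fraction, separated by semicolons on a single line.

Agnieszka 1/35; Bogdan 1/10; Czeslaw 1/35; Eliasz 1/4; Franciszka 1/4; Grzegorz 1/35; Halina 1/10; Kazimierz 1/35; Ludmila 1/35; Nadia 1/10; Radoslaw 1/70; Tadeusz 1/70; Zofia 1/35

There is no surviving spouse, so the entire estate passes to Oleg's descendants per capita at each generation.
At generation 1 (Ireneusz, Franciszka, Eliasz, Waclaw) there are 4 shares of (1)/4 = 1/4 each.
Living: Franciszka and Eliasz — each takes 1/4.
Deceased: Ireneusz and Waclaw. Their combined 1/2 is pooled and carried to generation 2.
At generation 2 (Jolanta, Nadia, Bogdan, Halina, Urszula) there are 5 shares of (1/2)/5 = 1/10 each.
Living: Nadia, Bogdan, and Halina — each takes 1/10.
Deceased: Jolanta and Urszula. Their combined 1/5 is pooled and carried to generation 3.
At generation 3 (Zofia, Czeslaw, Stanislawa, Agnieszka, Ludmila, Grzegorz, Kazimierz) there are 7 shares of (1/5)/7 = 1/35 each.
Living: Zofia, Czeslaw, Agnieszka, Ludmila, Grzegorz, and Kazimierz — each takes 1/35.
Deceased: Stanislawa. That 1/35 share is carried to generation 4.
At generation 4 (Radoslaw, Tadeusz) there are 2 shares of (1/35)/2 = 1/70 each.
Living: Radoslaw and Tadeusz — each takes 1/70.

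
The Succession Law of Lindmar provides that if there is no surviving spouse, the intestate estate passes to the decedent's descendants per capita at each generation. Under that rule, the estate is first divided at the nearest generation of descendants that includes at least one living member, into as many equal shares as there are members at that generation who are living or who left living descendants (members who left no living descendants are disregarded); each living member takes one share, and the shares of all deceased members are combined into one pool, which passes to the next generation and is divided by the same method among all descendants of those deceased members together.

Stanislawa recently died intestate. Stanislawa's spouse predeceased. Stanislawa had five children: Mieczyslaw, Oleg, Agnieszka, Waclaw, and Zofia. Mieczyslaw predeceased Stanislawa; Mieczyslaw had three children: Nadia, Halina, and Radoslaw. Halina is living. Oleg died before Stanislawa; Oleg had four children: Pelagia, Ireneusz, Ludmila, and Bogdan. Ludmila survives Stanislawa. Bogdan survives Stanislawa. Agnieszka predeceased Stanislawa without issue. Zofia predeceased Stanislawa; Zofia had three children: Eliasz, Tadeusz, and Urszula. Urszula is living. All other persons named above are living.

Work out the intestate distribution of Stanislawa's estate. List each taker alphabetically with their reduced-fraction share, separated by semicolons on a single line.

Bogdan 3/40; Eliasz 3/40; Halina 3/40; Ireneusz 3/40; Ludmila 3/40; Nadia 3/40; Pelagia 3/40; Radoslaw 3/40; Tadeusz 3/40; Urszula 3/40; Waclaw 1/4

There is no surviving spouse, so the entire estate passes to Stanislawa's descendants per capita at each generation.
At generation 1 (Mieczyslaw, Oleg, Waclaw, Zofia) there are 4 shares of (1)/4 = 1/4 each.
Living: Waclaw — each takes 1/4.
Deceased: Mieczyslaw, Oleg, and Zofia. Their combined 3/4 is pooled and carried to generation 2.
At generation 2 (Nadia, Halina, Radoslaw, Pelagia, Ireneusz, Ludmila, Bogdan, Eliasz, Tadeusz, Urszula) there are 10 shares of (3/4)/10 = 3/40 each.
Living: Nadia, Halina, Radoslaw, Pelagia, Ireneusz, Ludmila, Bogdan, Eliasz, Tadeusz, and Urszula — each takes 3/40.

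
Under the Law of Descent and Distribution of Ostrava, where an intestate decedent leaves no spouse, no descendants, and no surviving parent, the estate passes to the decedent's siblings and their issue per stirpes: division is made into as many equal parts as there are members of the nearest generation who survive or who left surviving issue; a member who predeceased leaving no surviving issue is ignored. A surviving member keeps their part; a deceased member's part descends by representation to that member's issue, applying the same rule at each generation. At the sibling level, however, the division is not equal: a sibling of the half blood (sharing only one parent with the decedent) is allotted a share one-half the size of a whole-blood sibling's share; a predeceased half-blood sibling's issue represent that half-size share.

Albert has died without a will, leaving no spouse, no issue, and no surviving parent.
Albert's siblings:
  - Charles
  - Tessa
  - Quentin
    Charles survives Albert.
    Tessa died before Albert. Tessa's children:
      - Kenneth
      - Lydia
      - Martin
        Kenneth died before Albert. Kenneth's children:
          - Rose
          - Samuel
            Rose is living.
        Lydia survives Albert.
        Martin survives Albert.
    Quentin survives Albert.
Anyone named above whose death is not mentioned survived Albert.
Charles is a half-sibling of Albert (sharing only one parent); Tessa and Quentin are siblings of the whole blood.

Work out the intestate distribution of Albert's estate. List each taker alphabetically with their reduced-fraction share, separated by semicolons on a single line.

No spouse, descendants, or parent survives, so the estate passes to Albert's siblings per stirpes.
Half-blood siblings count for one-half the weight of whole-blood siblings at the initial division.
Dividing 1 in proportion to weights (total weight 5/2): Charles (weight 1/2) → 1/5; Tessa (weight 1) → 2/5; Quentin (weight 1) → 2/5.
Charles is living and takes 1/5.
Tessa predeceased; the 2/5 allotted to Tessa's branch passes to Tessa's issue by representation.
The 2/5 is divided into 3 equal shares of 2/15 among Kenneth, Lydia, Martin.
Kenneth predeceased; the 2/15 allotted to Kenneth's branch passes to Kenneth's issue by representation.
The 2/15 is divided into 2 equal shares of 1/15 among Rose, Samuel.
Rose is living and takes 1/15.
Samuel is living and takes 1/15.
Lydia is living and takes 2/15.
Martin is living and takes 2/15.
Quentin is living and takes 2/5.

Charles 1/5; Lydia 2/15; Martin 2/15; Quentin 2/5; Rose 1/15; Samuel 1/15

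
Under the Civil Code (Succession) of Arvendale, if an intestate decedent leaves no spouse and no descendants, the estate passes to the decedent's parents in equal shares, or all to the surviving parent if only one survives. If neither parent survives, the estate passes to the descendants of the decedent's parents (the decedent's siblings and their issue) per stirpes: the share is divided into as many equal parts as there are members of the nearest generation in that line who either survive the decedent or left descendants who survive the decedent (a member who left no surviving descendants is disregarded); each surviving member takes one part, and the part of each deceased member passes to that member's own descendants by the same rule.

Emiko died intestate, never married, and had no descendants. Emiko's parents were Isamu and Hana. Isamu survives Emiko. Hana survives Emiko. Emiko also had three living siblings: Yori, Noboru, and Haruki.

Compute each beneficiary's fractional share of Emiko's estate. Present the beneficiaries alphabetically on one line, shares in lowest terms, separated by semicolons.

Both parents survive, so Isamu and Hana each take 1/2. The siblings take nothing because a surviving parent has priority.

Hana 1/2; Isamu 1/2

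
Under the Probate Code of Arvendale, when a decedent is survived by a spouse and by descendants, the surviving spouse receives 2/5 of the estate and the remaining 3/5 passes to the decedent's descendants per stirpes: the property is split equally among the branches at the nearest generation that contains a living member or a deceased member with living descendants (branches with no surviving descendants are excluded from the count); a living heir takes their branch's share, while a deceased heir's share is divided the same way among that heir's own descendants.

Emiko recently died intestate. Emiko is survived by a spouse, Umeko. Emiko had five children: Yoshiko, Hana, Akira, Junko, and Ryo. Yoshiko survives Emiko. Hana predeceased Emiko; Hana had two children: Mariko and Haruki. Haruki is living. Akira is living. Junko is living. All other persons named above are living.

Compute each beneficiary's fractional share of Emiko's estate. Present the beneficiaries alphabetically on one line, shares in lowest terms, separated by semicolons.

Umeko, as surviving spouse, takes 2/5.
The remaining 3/5 passes to Emiko's descendants per stirpes.
The 3/5 is divided into 5 equal shares of 3/25 among Yoshiko, Hana, Akira, Junko, Ryo.
Yoshiko is living and takes 3/25.
Hana predeceased; the 3/25 allotted to Hana's branch passes to Hana's issue by representation.
The 3/25 is divided into 2 equal shares of 3/50 among Mariko, Haruki.
Mariko is living and takes 3/50.
Haruki is living and takes 3/50.
Akira is living and takes 3/25.
Junko is living and takes 3/25.
Ryo is living and takes 3/25.

Akira 3/25; Haruki 3/50; Junko 3/25; Mariko 3/50; Ryo 3/25; Umeko 2/5; Yoshiko 3/25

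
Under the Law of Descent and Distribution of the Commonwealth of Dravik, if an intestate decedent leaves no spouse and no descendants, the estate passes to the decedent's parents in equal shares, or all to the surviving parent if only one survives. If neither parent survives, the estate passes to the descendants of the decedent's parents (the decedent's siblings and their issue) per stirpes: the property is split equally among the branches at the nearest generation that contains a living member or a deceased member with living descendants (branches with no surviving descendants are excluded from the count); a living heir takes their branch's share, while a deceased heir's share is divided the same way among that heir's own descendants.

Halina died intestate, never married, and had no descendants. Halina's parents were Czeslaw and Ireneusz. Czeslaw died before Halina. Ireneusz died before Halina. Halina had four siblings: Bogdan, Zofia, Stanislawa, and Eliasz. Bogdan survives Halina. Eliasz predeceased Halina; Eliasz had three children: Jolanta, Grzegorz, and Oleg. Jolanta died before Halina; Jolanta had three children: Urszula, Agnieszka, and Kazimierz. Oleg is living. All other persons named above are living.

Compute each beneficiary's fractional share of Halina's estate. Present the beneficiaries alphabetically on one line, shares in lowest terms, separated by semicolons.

Agnieszka 1/36; Bogdan 1/4; Grzegorz 1/12; Kazimierz 1/36; Oleg 1/12; Stanislawa 1/4; Urszula 1/36; Zofia 1/4

Neither parent survives and there are no descendants, so the estate passes to Halina's siblings and their issue per stirpes.
The estate is divided into 4 equal shares of 1/4 among Bogdan, Zofia, Stanislawa, Eliasz.
Bogdan is living and takes 1/4.
Zofia is living and takes 1/4.
Stanislawa is living and takes 1/4.
Eliasz predeceased; the 1/4 allotted to Eliasz's branch passes to Eliasz's issue by representation.
The 1/4 is divided into 3 equal shares of 1/12 among Jolanta, Grzegorz, Oleg.
Jolanta predeceased; the 1/12 allotted to Jolanta's branch passes to Jolanta's issue by representation.
The 1/12 is divided into 3 equal shares of 1/36 among Urszula, Agnieszka, Kazimierz.
Urszula is living and takes 1/36.
Agnieszka is living and takes 1/36.
Kazimierz is living and takes 1/36.
Grzegorz is living and takes 1/12.
Oleg is living and takes 1/12.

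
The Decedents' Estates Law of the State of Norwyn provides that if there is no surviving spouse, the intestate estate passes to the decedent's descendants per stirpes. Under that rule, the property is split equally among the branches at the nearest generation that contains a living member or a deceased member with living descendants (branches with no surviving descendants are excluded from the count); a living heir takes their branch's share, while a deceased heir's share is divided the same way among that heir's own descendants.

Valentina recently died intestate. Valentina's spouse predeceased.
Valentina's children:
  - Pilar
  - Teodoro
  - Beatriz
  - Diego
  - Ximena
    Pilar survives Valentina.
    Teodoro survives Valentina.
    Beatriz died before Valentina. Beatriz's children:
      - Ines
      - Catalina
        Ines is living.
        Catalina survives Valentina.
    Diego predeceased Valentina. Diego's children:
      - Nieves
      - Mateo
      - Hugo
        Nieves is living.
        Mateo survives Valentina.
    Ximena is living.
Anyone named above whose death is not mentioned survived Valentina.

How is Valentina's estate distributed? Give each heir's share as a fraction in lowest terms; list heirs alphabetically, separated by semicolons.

Catalina 1/10; Hugo 1/15; Ines 1/10; Mateo 1/15; Nieves 1/15; Pilar 1/5; Teodoro 1/5; Ximena 1/5

There is no surviving spouse, so the entire estate passes to Valentina's descendants per stirpes.
The estate is divided into 5 equal shares of 1/5 among Pilar, Teodoro, Beatriz, Diego, Ximena.
Pilar is living and takes 1/5.
Teodoro is living and takes 1/5.
Beatriz predeceased; the 1/5 allotted to Beatriz's branch passes to Beatriz's issue by representation.
The 1/5 is divided into 2 equal shares of 1/10 among Ines, Catalina.
Ines is living and takes 1/10.
Catalina is living and takes 1/10.
Diego predeceased; the 1/5 allotted to Diego's branch passes to Diego's issue by representation.
The 1/5 is divided into 3 equal shares of 1/15 among Nieves, Mateo, Hugo.
Nieves is living and takes 1/15.
Mateo is living and takes 1/15.
Hugo is living and takes 1/15.
Ximena is living and takes 1/5.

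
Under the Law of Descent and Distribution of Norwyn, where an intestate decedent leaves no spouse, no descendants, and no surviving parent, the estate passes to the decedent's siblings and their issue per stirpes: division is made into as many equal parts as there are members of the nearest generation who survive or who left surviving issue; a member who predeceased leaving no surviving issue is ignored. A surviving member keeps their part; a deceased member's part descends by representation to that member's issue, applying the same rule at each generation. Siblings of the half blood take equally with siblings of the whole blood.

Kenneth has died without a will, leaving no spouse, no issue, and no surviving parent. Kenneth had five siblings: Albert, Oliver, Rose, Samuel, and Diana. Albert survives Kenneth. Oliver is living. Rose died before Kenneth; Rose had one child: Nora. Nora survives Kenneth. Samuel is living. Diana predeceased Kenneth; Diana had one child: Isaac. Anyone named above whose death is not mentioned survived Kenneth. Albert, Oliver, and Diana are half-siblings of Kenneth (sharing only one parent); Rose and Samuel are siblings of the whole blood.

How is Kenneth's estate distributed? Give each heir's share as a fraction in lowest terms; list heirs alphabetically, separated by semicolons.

No spouse, descendants, or parent survives, so the estate passes to Kenneth's siblings per stirpes.
Half-blood and whole-blood siblings take equally under the stated rule.
The estate is divided into 5 equal shares of 1/5 among Albert, Oliver, Rose, Samuel, Diana.
Albert is living and takes 1/5.
Oliver is living and takes 1/5.
Rose predeceased; the 1/5 allotted to Rose's branch passes to Rose's issue by representation.
Nora is the sole taker at this level and receives the full 1/5.
Samuel is living and takes 1/5.
Diana predeceased; the 1/5 allotted to Diana's branch passes to Diana's issue by representation.
Isaac is the sole taker at this level and receives the full 1/5.

Albert 1/5; Isaac 1/5; Nora 1/5; Oliver 1/5; Samuel 1/5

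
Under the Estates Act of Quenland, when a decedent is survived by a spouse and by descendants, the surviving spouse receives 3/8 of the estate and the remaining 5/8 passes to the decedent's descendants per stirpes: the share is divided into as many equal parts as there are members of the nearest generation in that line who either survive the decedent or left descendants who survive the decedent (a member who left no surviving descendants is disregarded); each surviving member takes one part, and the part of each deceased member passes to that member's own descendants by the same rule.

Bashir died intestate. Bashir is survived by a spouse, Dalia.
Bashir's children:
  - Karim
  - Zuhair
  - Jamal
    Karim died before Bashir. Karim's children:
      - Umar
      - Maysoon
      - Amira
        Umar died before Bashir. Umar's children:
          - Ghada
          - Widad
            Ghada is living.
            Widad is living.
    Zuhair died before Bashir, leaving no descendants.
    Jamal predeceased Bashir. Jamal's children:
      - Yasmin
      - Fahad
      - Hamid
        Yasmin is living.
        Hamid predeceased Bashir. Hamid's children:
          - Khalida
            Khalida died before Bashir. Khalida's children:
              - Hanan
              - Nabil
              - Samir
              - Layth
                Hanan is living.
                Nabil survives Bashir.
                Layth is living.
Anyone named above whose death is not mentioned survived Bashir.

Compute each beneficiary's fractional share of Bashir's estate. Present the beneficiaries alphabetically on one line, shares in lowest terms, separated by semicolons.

Amira 5/48; Dalia 3/8; Fahad 5/48; Ghada 5/96; Hanan 5/192; Layth 5/192; Maysoon 5/48; Nabil 5/192; Samir 5/192; Widad 5/96; Yasmin 5/48

Dalia, as surviving spouse, takes 3/8.
The remaining 5/8 passes to Bashir's descendants per stirpes.
Zuhair left no surviving issue, so that branch lapses and is disregarded.
The 5/8 is divided into 2 equal shares of 5/16 among Karim, Jamal.
Karim predeceased; the 5/16 allotted to Karim's branch passes to Karim's issue by representation.
The 5/16 is divided into 3 equal shares of 5/48 among Umar, Maysoon, Amira.
Umar predeceased; the 5/48 allotted to Umar's branch passes to Umar's issue by representation.
The 5/48 is divided into 2 equal shares of 5/96 among Ghada, Widad.
Ghada is living and takes 5/96.
Widad is living and takes 5/96.
Maysoon is living and takes 5/48.
Amira is living and takes 5/48.
Jamal predeceased; the 5/16 allotted to Jamal's branch passes to Jamal's issue by representation.
The 5/16 is divided into 3 equal shares of 5/48 among Yasmin, Fahad, Hamid.
Yasmin is living and takes 5/48.
Fahad is living and takes 5/48.
Hamid predeceased; the 5/48 allotted to Hamid's branch passes to Hamid's issue by representation.
Khalida's line is the sole branch at this level, so the full 5/48 passes to Khalida's issue by representation.
The 5/48 is divided into 4 equal shares of 5/192 among Hanan, Nabil, Samir, Layth.
Hanan is living and takes 5/192.
Nabil is living and takes 5/192.
Samir is living and takes 5/192.
Layth is living and takes 5/192.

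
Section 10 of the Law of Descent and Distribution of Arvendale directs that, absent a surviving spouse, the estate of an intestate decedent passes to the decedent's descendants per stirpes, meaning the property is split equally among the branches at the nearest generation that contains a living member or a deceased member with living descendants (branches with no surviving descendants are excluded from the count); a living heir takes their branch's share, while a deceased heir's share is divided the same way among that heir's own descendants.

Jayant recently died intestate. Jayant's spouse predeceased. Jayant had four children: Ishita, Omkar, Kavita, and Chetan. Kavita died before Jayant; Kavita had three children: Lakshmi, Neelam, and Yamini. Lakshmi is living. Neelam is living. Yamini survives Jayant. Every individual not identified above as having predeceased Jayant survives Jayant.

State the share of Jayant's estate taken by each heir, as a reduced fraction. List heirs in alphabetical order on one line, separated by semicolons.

There is no surviving spouse, so the entire estate passes to Jayant's descendants per stirpes.
The estate is divided into 4 equal shares of 1/4 among Ishita, Omkar, Kavita, Chetan.
Ishita is living and takes 1/4.
Omkar is living and takes 1/4.
Kavita predeceased; the 1/4 allotted to Kavita's branch passes to Kavita's issue by representation.
The 1/4 is divided into 3 equal shares of 1/12 among Lakshmi, Neelam, Yamini.
Lakshmi is living and takes 1/12.
Neelam is living and takes 1/12.
Yamini is living and takes 1/12.
Chetan is living and takes 1/4.

Chetan 1/4; Ishita 1/4; Lakshmi 1/12; Neelam 1/12; Omkar 1/4; Yamini 1/12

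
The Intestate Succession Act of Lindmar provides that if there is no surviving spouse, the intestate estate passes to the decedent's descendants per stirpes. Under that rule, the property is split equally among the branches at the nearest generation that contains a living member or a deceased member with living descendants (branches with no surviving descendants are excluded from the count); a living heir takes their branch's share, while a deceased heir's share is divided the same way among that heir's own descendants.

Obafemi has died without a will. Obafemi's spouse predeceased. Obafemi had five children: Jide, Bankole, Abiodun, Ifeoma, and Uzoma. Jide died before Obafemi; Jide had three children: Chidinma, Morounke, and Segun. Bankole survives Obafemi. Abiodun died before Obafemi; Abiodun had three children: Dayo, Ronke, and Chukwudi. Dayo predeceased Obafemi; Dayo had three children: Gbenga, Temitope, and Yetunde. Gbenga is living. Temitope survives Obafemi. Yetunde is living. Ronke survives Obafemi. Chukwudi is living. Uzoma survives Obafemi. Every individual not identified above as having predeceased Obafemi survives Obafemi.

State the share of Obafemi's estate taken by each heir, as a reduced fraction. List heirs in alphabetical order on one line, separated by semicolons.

Bankole 1/5; Chidinma 1/15; Chukwudi 1/15; Gbenga 1/45; Ifeoma 1/5; Morounke 1/15; Ronke 1/15; Segun 1/15; Temitope 1/45; Uzoma 1/5; Yetunde 1/45

There is no surviving spouse, so the entire estate passes to Obafemi's descendants per stirpes.
The estate is divided into 5 equal shares of 1/5 among Jide, Bankole, Abiodun, Ifeoma, Uzoma.
Jide predeceased; the 1/5 allotted to Jide's branch passes to Jide's issue by representation.
The 1/5 is divided into 3 equal shares of 1/15 among Chidinma, Morounke, Segun.
Chidinma is living and takes 1/15.
Morounke is living and takes 1/15.
Segun is living and takes 1/15.
Bankole is living and takes 1/5.
Abiodun predeceased; the 1/5 allotted to Abiodun's branch passes to Abiodun's issue by representation.
The 1/5 is divided into 3 equal shares of 1/15 among Dayo, Ronke, Chukwudi.
Dayo predeceased; the 1/15 allotted to Dayo's branch passes to Dayo's issue by representation.
The 1/15 is divided into 3 equal shares of 1/45 among Gbenga, Temitope, Yetunde.
Gbenga is living and takes 1/45.
Temitope is living and takes 1/45.
Yetunde is living and takes 1/45.
Ronke is living and takes 1/15.
Chukwudi is living and takes 1/15.
Ifeoma is living and takes 1/5.
Uzoma is living and takes 1/5.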